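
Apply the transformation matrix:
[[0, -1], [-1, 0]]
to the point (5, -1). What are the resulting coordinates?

Matrix multiplication:
[[0, -1], [-1, 0]] × [5, -1]ᵀ
= [(0)(5) + (-1)(-1), (-1)(5) + (0)(-1)]ᵀ
= [1, -5]ᵀ
Result: (1, -5)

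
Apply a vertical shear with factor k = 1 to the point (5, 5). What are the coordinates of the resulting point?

Shear matrix for vertical shear with factor k = 1:
[[1, 0], [1, 1]]
Result: (5, 5) → (5, 10)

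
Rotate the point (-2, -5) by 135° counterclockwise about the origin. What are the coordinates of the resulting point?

Rotation matrix for 135°: [[cos 135°, -sin 135°], [sin 135°, cos 135°]] ≈ [[-0.707107, -0.707107], [0.707107, -0.707107]]
[[-0.707107, -0.707107], [0.707107, -0.707107]] × [-2, -5]ᵀ ≈ [4.9497, 2.1213]ᵀ
Result: (4.9497, 2.1213)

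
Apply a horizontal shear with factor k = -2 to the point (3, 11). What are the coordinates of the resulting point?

Shear matrix for horizontal shear with factor k = -2:
[[1, -2], [0, 1]]
Result: (3, 11) → (-19, 11)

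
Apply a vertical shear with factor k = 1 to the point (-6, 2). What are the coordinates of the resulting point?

Shear matrix for vertical shear with factor k = 1:
[[1, 0], [1, 1]]
Result: (-6, 2) → (-6, -4)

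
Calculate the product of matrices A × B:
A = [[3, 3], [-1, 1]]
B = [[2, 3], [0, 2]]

Matrix multiplication:
C[0][0] = 3×2 + 3×0 = 6
C[0][1] = 3×3 + 3×2 = 15
C[1][0] = -1×2 + 1×0 = -2
C[1][1] = -1×3 + 1×2 = -1
Result: [[6, 15], [-2, -1]]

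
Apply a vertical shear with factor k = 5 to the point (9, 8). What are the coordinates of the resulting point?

Shear matrix for vertical shear with factor k = 5:
[[1, 0], [5, 1]]
Result: (9, 8) → (9, 53)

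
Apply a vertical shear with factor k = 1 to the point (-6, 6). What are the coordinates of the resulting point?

Shear matrix for vertical shear with factor k = 1:
[[1, 0], [1, 1]]
Result: (-6, 6) → (-6, 0)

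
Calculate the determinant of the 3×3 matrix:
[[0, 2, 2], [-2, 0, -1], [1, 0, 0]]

Expansion along first row:
det = 0·det([[0,-1],[0,0]]) - 2·det([[-2,-1],[1,0]]) + 2·det([[-2,0],[1,0]])
    = 0·(0·0 - -1·0) - 2·(-2·0 - -1·1) + 2·(-2·0 - 0·1)
    = 0·0 - 2·1 + 2·0
    = 0 + -2 + 0 = -2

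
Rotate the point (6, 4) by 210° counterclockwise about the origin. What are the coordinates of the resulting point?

Rotation matrix for 210°: [[cos 210°, -sin 210°], [sin 210°, cos 210°]] ≈ [[-0.866025, 0.500000], [-0.500000, -0.866025]]
[[-0.866025, 0.500000], [-0.500000, -0.866025]] × [6, 4]ᵀ ≈ [-3.1962, -6.4641]ᵀ
Result: (-3.1962, -6.4641)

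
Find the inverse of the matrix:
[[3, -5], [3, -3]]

For [[a,b],[c,d]], inverse = (1/det)·[[d,-b],[-c,a]]
det = (3)(-3) - (-5)(3) = -9 - -15 = 6
Inverse = (1/6)·[[-3, 5], [-3, 3]]
= [[-1/2, 5/6], [-1/2, 1/2]]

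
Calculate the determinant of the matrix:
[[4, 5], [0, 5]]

For a 2×2 matrix [[a, b], [c, d]], det = ad - bc
det = (4)(5) - (5)(0) = 20 - 0 = 20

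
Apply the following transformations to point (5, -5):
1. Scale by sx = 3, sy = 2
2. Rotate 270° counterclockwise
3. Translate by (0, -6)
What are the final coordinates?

Step 1: Scale → (15, -10)
Step 2: Rotate 270° → (-10, -15)
Step 3: Translate → (-10, -21)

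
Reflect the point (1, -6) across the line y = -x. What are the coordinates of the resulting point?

Reflection across line y = -x: (1, -6) → (6, -1)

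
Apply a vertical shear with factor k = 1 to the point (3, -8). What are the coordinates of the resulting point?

Shear matrix for vertical shear with factor k = 1:
[[1, 0], [1, 1]]
Result: (3, -8) → (3, -5)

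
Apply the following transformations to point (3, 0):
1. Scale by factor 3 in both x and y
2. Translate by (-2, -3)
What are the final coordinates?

Step 1: Scale (3, 0) by 3 → (9, 0)
Step 2: Translate by (-2, -3) → (7, -3)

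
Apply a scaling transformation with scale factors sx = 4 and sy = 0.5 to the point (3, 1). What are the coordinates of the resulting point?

Scaling matrix:
[[4, 0], [0, 0.50]]
Result: (3 × 4, 1 × 0.5) = (12, 0.5)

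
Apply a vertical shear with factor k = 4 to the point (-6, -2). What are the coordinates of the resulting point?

Shear matrix for vertical shear with factor k = 4:
[[1, 0], [4, 1]]
Result: (-6, -2) → (-6, -26)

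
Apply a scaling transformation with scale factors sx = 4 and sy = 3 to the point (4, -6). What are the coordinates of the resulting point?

Scaling matrix:
[[4, 0], [0, 3]]
Result: (4 × 4, -6 × 3) = (16, -18)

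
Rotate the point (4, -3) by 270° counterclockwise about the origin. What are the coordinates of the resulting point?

Rotation matrix for 270°: [[cos 270°, -sin 270°], [sin 270°, cos 270°]] = [[0, 1], [-1, 0]]
[[0, 1], [-1, 0]] × [4, -3]ᵀ = [-3, -4]ᵀ
Result: (-3, -4)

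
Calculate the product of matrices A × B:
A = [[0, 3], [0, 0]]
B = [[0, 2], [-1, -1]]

Matrix multiplication:
C[0][0] = 0×0 + 3×-1 = -3
C[0][1] = 0×2 + 3×-1 = -3
C[1][0] = 0×0 + 0×-1 = 0
C[1][1] = 0×2 + 0×-1 = 0
Result: [[-3, -3], [0, 0]]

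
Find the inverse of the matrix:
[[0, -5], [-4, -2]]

For [[a,b],[c,d]], inverse = (1/det)·[[d,-b],[-c,a]]
det = (0)(-2) - (-5)(-4) = 0 - 20 = -20
Inverse = (1/-20)·[[-2, 5], [4, 0]]
= [[1/10, -1/4], [-1/5, 0]]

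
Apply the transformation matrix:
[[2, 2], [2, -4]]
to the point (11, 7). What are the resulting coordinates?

Matrix multiplication:
[[2, 2], [2, -4]] × [11, 7]ᵀ
= [(2)(11) + (2)(7), (2)(11) + (-4)(7)]ᵀ
= [36, -6]ᵀ
Result: (36, -6)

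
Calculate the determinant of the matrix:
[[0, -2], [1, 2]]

For a 2×2 matrix [[a, b], [c, d]], det = ad - bc
det = (0)(2) - (-2)(1) = 0 - -2 = 2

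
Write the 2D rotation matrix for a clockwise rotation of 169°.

Rotation matrix formula: [[cos θ, -sin θ], [sin θ, cos θ]]
A clockwise rotation by 169° is equivalent to a counterclockwise rotation by -169°.
For θ = -169°:
cos(-169°) = -0.9816
sin(-169°) = -0.1908
Result: [[-0.9816, 0.1908], [-0.1908, -0.9816]]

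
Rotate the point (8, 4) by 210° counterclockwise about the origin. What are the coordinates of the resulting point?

Rotation matrix for 210°: [[cos 210°, -sin 210°], [sin 210°, cos 210°]] ≈ [[-0.866025, 0.500000], [-0.500000, -0.866025]]
[[-0.866025, 0.500000], [-0.500000, -0.866025]] × [8, 4]ᵀ ≈ [-4.9282, -7.4641]ᵀ
Result: (-4.9282, -7.4641)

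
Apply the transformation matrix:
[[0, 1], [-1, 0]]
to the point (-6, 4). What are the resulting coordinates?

Matrix multiplication:
[[0, 1], [-1, 0]] × [-6, 4]ᵀ
= [(0)(-6) + (1)(4), (-1)(-6) + (0)(4)]ᵀ
= [4, 6]ᵀ
Result: (4, 6)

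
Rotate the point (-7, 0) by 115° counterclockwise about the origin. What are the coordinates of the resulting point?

Rotation matrix for 115°: [[cos 115°, -sin 115°], [sin 115°, cos 115°]] ≈ [[-0.422618, -0.906308], [0.906308, -0.422618]]
[[-0.422618, -0.906308], [0.906308, -0.422618]] × [-7, 0]ᵀ ≈ [2.9583, -6.3442]ᵀ
Result: (2.9583, -6.3442)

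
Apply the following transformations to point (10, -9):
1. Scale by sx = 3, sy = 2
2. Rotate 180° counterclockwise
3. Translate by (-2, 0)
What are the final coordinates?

Step 1: Scale → (30, -18)
Step 2: Rotate 180° → (-30, 18)
Step 3: Translate → (-32, 18)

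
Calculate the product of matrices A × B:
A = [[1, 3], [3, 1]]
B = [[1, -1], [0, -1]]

Matrix multiplication:
C[0][0] = 1×1 + 3×0 = 1
C[0][1] = 1×-1 + 3×-1 = -4
C[1][0] = 3×1 + 1×0 = 3
C[1][1] = 3×-1 + 1×-1 = -4
Result: [[1, -4], [3, -4]]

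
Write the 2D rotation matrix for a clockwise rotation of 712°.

Rotation matrix formula: [[cos θ, -sin θ], [sin θ, cos θ]]
A clockwise rotation by 712° is equivalent to a counterclockwise rotation by -712°.
For θ = -712°:
cos(-712°) = 0.9903
sin(-712°) = 0.1392
Result: [[0.9903, -0.1392], [0.1392, 0.9903]]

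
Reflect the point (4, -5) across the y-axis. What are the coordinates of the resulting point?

Reflection across y-axis: (4, -5) → (-4, -5)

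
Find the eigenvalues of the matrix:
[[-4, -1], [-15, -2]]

Characteristic equation: det(A - λI) = 0
λ² - (trace)λ + (det) = 0
trace = -4 + -2 = -6, det = (-4)(-2) - (-1)(-15) = -7
λ² - (-6)λ + (-7) = 0
λ = (-6 ± √((-6)² - 4·(-7))) / 2 = (-6 ± √64) / 2
Solving: λ = -7, 1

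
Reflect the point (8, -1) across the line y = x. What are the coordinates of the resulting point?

Reflection across line y = x: (8, -1) → (-1, 8)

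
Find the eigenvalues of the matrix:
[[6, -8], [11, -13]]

Characteristic equation: det(A - λI) = 0
λ² - (trace)λ + (det) = 0
trace = 6 + -13 = -7, det = (6)(-13) - (-8)(11) = 10
λ² - (-7)λ + (10) = 0
λ = (-7 ± √((-7)² - 4·(10))) / 2 = (-7 ± √9) / 2
Solving: λ = -5, -2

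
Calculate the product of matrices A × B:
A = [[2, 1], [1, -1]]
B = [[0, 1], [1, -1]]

Matrix multiplication:
C[0][0] = 2×0 + 1×1 = 1
C[0][1] = 2×1 + 1×-1 = 1
C[1][0] = 1×0 + -1×1 = -1
C[1][1] = 1×1 + -1×-1 = 2
Result: [[1, 1], [-1, 2]]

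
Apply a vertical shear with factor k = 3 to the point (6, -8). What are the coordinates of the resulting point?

Shear matrix for vertical shear with factor k = 3:
[[1, 0], [3, 1]]
Result: (6, -8) → (6, 10)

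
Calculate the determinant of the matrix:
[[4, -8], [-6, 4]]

For a 2×2 matrix [[a, b], [c, d]], det = ad - bc
det = (4)(4) - (-8)(-6) = 16 - 48 = -32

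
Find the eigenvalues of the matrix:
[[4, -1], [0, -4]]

Characteristic equation: det(A - λI) = 0
λ² - (trace)λ + (det) = 0
trace = 4 + -4 = 0, det = (4)(-4) - (-1)(0) = -16
λ² - (0)λ + (-16) = 0
λ = (0 ± √((0)² - 4·(-16))) / 2 = (0 ± √64) / 2
Solving: λ = -4, 4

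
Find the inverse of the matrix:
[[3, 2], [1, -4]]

For [[a,b],[c,d]], inverse = (1/det)·[[d,-b],[-c,a]]
det = (3)(-4) - (2)(1) = -12 - 2 = -14
Inverse = (1/-14)·[[-4, -2], [-1, 3]]
= [[2/7, 1/7], [1/14, -3/14]]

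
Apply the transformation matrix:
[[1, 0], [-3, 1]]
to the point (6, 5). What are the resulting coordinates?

Matrix multiplication:
[[1, 0], [-3, 1]] × [6, 5]ᵀ
= [(1)(6) + (0)(5), (-3)(6) + (1)(5)]ᵀ
= [6, -13]ᵀ
Result: (6, -13)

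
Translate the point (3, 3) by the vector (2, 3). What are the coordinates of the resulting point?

Translation by (2, 3) (homogeneous matrix [[1, 0, 2], [0, 1, 3], [0, 0, 1]]):
x' = 3 + 2 = 5
y' = 3 + 3 = 6
Result: (5, 6)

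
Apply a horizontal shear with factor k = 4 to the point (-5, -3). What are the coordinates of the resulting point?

Shear matrix for horizontal shear with factor k = 4:
[[1, 4], [0, 1]]
Result: (-5, -3) → (-17, -3)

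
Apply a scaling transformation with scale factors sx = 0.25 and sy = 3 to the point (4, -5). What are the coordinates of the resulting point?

Scaling matrix:
[[0.25, 0], [0, 3]]
Result: (4 × 0.25, -5 × 3) = (1, -15)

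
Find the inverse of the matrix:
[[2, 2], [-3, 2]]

For [[a,b],[c,d]], inverse = (1/det)·[[d,-b],[-c,a]]
det = (2)(2) - (2)(-3) = 4 - -6 = 10
Inverse = (1/10)·[[2, -2], [3, 2]]
= [[1/5, -1/5], [3/10, 1/5]]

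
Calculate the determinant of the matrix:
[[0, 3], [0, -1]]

For a 2×2 matrix [[a, b], [c, d]], det = ad - bc
det = (0)(-1) - (3)(0) = 0 - 0 = 0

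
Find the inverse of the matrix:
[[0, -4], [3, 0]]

For [[a,b],[c,d]], inverse = (1/det)·[[d,-b],[-c,a]]
det = (0)(0) - (-4)(3) = 0 - -12 = 12
Inverse = (1/12)·[[0, 4], [-3, 0]]
= [[0, 1/3], [-1/4, 0]]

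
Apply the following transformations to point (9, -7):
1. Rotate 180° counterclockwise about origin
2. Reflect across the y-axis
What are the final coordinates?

Step 1: Rotate 180° → (-9, 7)
Step 2: Reflect across y-axis → (9, 7)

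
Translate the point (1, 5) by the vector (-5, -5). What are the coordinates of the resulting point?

Translation by (-5, -5) (homogeneous matrix [[1, 0, -5], [0, 1, -5], [0, 0, 1]]):
x' = 1 + -5 = -4
y' = 5 + -5 = 0
Result: (-4, 0)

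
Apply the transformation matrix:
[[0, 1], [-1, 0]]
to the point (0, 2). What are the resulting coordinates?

Matrix multiplication:
[[0, 1], [-1, 0]] × [0, 2]ᵀ
= [(0)(0) + (1)(2), (-1)(0) + (0)(2)]ᵀ
= [2, 0]ᵀ
Result: (2, 0)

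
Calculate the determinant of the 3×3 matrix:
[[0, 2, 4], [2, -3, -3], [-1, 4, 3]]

Expansion along first row:
det = 0·det([[-3,-3],[4,3]]) - 2·det([[2,-3],[-1,3]]) + 4·det([[2,-3],[-1,4]])
    = 0·(-3·3 - -3·4) - 2·(2·3 - -3·-1) + 4·(2·4 - -3·-1)
    = 0·3 - 2·3 + 4·5
    = 0 + -6 + 20 = 14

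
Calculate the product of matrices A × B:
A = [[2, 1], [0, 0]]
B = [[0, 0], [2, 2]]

Matrix multiplication:
C[0][0] = 2×0 + 1×2 = 2
C[0][1] = 2×0 + 1×2 = 2
C[1][0] = 0×0 + 0×2 = 0
C[1][1] = 0×0 + 0×2 = 0
Result: [[2, 2], [0, 0]]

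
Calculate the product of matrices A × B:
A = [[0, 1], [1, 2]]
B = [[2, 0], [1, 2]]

Matrix multiplication:
C[0][0] = 0×2 + 1×1 = 1
C[0][1] = 0×0 + 1×2 = 2
C[1][0] = 1×2 + 2×1 = 4
C[1][1] = 1×0 + 2×2 = 4
Result: [[1, 2], [4, 4]]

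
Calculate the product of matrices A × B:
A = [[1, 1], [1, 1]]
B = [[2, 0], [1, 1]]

Matrix multiplication:
C[0][0] = 1×2 + 1×1 = 3
C[0][1] = 1×0 + 1×1 = 1
C[1][0] = 1×2 + 1×1 = 3
C[1][1] = 1×0 + 1×1 = 1
Result: [[3, 1], [3, 1]]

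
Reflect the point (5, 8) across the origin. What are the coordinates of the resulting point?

Reflection across origin: (5, 8) → (-5, -8)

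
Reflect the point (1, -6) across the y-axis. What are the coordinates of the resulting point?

Reflection across y-axis: (1, -6) → (-1, -6)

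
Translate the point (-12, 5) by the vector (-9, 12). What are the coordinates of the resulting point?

Translation by (-9, 12) (homogeneous matrix [[1, 0, -9], [0, 1, 12], [0, 0, 1]]):
x' = -12 + -9 = -21
y' = 5 + 12 = 17
Result: (-21, 17)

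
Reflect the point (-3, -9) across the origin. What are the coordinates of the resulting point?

Reflection across origin: (-3, -9) → (3, 9)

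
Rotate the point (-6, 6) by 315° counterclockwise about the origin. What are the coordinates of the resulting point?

Rotation matrix for 315°: [[cos 315°, -sin 315°], [sin 315°, cos 315°]] ≈ [[0.707107, 0.707107], [-0.707107, 0.707107]]
[[0.707107, 0.707107], [-0.707107, 0.707107]] × [-6, 6]ᵀ ≈ [0, 8.4853]ᵀ
Result: (0, 8.4853)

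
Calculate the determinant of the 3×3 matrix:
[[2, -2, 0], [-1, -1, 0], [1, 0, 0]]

Expansion along first row:
det = 2·det([[-1,0],[0,0]]) - -2·det([[-1,0],[1,0]]) + 0·det([[-1,-1],[1,0]])
    = 2·(-1·0 - 0·0) - -2·(-1·0 - 0·1) + 0·(-1·0 - -1·1)
    = 2·0 - -2·0 + 0·1
    = 0 + 0 + 0 = 0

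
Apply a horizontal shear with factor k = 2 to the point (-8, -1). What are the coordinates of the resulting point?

Shear matrix for horizontal shear with factor k = 2:
[[1, 2], [0, 1]]
Result: (-8, -1) → (-10, -1)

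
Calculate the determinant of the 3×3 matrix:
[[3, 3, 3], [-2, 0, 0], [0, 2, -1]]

Expansion along first row:
det = 3·det([[0,0],[2,-1]]) - 3·det([[-2,0],[0,-1]]) + 3·det([[-2,0],[0,2]])
    = 3·(0·-1 - 0·2) - 3·(-2·-1 - 0·0) + 3·(-2·2 - 0·0)
    = 3·0 - 3·2 + 3·-4
    = 0 + -6 + -12 = -18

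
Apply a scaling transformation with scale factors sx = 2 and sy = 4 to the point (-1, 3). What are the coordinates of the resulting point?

Scaling matrix:
[[2, 0], [0, 4]]
Result: (-1 × 2, 3 × 4) = (-2, 12)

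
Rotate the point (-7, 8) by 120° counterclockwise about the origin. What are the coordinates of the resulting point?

Rotation matrix for 120°: [[cos 120°, -sin 120°], [sin 120°, cos 120°]] ≈ [[-0.500000, -0.866025], [0.866025, -0.500000]]
[[-0.500000, -0.866025], [0.866025, -0.500000]] × [-7, 8]ᵀ ≈ [-3.4282, -10.0622]ᵀ
Result: (-3.4282, -10.0622)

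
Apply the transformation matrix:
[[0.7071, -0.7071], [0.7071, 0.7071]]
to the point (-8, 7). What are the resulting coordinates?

Matrix multiplication:
[[0.7071, -0.7071], [0.7071, 0.7071]] × [-8, 7]ᵀ
= [(0.7071)(-8) + (-0.7071)(7), (0.7071)(-8) + (0.7071)(7)]ᵀ
= [-10.6065, -0.7071]ᵀ
Result: (-10.6065, -0.7071)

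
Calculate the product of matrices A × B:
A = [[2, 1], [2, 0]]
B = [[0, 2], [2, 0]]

Matrix multiplication:
C[0][0] = 2×0 + 1×2 = 2
C[0][1] = 2×2 + 1×0 = 4
C[1][0] = 2×0 + 0×2 = 0
C[1][1] = 2×2 + 0×0 = 4
Result: [[2, 4], [0, 4]]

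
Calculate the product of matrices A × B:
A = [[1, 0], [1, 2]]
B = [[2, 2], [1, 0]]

Matrix multiplication:
C[0][0] = 1×2 + 0×1 = 2
C[0][1] = 1×2 + 0×0 = 2
C[1][0] = 1×2 + 2×1 = 4
C[1][1] = 1×2 + 2×0 = 2
Result: [[2, 2], [4, 2]]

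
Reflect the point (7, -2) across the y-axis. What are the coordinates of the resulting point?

Reflection across y-axis: (7, -2) → (-7, -2)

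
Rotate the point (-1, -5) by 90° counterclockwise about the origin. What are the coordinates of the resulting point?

Rotation matrix for 90°: [[cos 90°, -sin 90°], [sin 90°, cos 90°]] = [[0, -1], [1, 0]]
[[0, -1], [1, 0]] × [-1, -5]ᵀ = [5, -1]ᵀ
Result: (5, -1)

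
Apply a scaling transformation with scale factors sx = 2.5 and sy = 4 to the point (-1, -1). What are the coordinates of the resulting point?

Scaling matrix:
[[2.50, 0], [0, 4]]
Result: (-1 × 2.5, -1 × 4) = (-2.5, -4)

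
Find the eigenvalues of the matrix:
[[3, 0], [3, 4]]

Characteristic equation: det(A - λI) = 0
λ² - (trace)λ + (det) = 0
trace = 3 + 4 = 7, det = (3)(4) - (0)(3) = 12
λ² - (7)λ + (12) = 0
λ = (7 ± √((7)² - 4·(12))) / 2 = (7 ± √1) / 2
Solving: λ = 3, 4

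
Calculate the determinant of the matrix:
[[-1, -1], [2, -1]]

For a 2×2 matrix [[a, b], [c, d]], det = ad - bc
det = (-1)(-1) - (-1)(2) = 1 - -2 = 3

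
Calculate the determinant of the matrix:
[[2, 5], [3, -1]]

For a 2×2 matrix [[a, b], [c, d]], det = ad - bc
det = (2)(-1) - (5)(3) = -2 - 15 = -17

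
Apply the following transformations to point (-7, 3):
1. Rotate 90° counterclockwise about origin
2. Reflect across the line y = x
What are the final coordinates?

Step 1: Rotate 90° → (-3, -7)
Step 2: Reflect across line y = x → (-7, -3)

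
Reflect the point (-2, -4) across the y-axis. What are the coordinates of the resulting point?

Reflection across y-axis: (-2, -4) → (2, -4)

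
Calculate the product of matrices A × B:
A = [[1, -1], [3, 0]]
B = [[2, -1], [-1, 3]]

Matrix multiplication:
C[0][0] = 1×2 + -1×-1 = 3
C[0][1] = 1×-1 + -1×3 = -4
C[1][0] = 3×2 + 0×-1 = 6
C[1][1] = 3×-1 + 0×3 = -3
Result: [[3, -4], [6, -3]]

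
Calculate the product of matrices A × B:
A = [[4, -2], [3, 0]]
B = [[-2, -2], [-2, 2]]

Matrix multiplication:
C[0][0] = 4×-2 + -2×-2 = -4
C[0][1] = 4×-2 + -2×2 = -12
C[1][0] = 3×-2 + 0×-2 = -6
C[1][1] = 3×-2 + 0×2 = -6
Result: [[-4, -12], [-6, -6]]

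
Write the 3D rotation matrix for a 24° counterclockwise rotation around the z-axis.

Rotation matrix for counterclockwise 24° around z-axis:
cos(24°) = 0.9135, sin(24°) = 0.4067
Result: [[0.9135, -0.4067, 0], [0.4067, 0.9135, 0], [0, 0, 1]]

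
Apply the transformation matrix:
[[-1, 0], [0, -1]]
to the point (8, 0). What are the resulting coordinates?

Matrix multiplication:
[[-1, 0], [0, -1]] × [8, 0]ᵀ
= [(-1)(8) + (0)(0), (0)(8) + (-1)(0)]ᵀ
= [-8, 0]ᵀ
Result: (-8, 0)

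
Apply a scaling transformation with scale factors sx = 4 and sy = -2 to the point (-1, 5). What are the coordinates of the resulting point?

Scaling matrix:
[[4, 0], [0, -2]]
Result: (-1 × 4, 5 × -2) = (-4, -10)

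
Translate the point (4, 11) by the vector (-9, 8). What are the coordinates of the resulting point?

Translation by (-9, 8) (homogeneous matrix [[1, 0, -9], [0, 1, 8], [0, 0, 1]]):
x' = 4 + -9 = -5
y' = 11 + 8 = 19
Result: (-5, 19)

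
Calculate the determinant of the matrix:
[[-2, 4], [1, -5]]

For a 2×2 matrix [[a, b], [c, d]], det = ad - bc
det = (-2)(-5) - (4)(1) = 10 - 4 = 6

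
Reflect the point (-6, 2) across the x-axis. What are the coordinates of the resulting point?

Reflection across x-axis: (-6, 2) → (-6, -2)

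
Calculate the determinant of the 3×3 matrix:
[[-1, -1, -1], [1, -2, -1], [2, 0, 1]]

Expansion along first row:
det = -1·det([[-2,-1],[0,1]]) - -1·det([[1,-1],[2,1]]) + -1·det([[1,-2],[2,0]])
    = -1·(-2·1 - -1·0) - -1·(1·1 - -1·2) + -1·(1·0 - -2·2)
    = -1·-2 - -1·3 + -1·4
    = 2 + 3 + -4 = 1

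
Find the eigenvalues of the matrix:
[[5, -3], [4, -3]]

Characteristic equation: det(A - λI) = 0
λ² - (trace)λ + (det) = 0
trace = 5 + -3 = 2, det = (5)(-3) - (-3)(4) = -3
λ² - (2)λ + (-3) = 0
λ = (2 ± √((2)² - 4·(-3))) / 2 = (2 ± √16) / 2
Solving: λ = -1, 3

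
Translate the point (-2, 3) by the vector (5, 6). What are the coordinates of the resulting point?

Translation by (5, 6) (homogeneous matrix [[1, 0, 5], [0, 1, 6], [0, 0, 1]]):
x' = -2 + 5 = 3
y' = 3 + 6 = 9
Result: (3, 9)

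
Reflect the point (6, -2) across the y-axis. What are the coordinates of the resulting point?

Reflection across y-axis: (6, -2) → (-6, -2)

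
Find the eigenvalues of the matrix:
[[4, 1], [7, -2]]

Characteristic equation: det(A - λI) = 0
λ² - (trace)λ + (det) = 0
trace = 4 + -2 = 2, det = (4)(-2) - (1)(7) = -15
λ² - (2)λ + (-15) = 0
λ = (2 ± √((2)² - 4·(-15))) / 2 = (2 ± √64) / 2
Solving: λ = -3, 5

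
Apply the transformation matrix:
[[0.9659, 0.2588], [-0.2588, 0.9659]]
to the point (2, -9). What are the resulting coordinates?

Matrix multiplication:
[[0.9659, 0.2588], [-0.2588, 0.9659]] × [2, -9]ᵀ
= [(0.9659)(2) + (0.2588)(-9), (-0.2588)(2) + (0.9659)(-9)]ᵀ
= [-0.3974, -9.2107]ᵀ
Result: (-0.3974, -9.2107)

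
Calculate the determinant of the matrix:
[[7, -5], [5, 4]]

For a 2×2 matrix [[a, b], [c, d]], det = ad - bc
det = (7)(4) - (-5)(5) = 28 - -25 = 53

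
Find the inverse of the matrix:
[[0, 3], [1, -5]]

For [[a,b],[c,d]], inverse = (1/det)·[[d,-b],[-c,a]]
det = (0)(-5) - (3)(1) = 0 - 3 = -3
Inverse = (1/-3)·[[-5, -3], [-1, 0]]
= [[5/3, 1], [1/3, 0]]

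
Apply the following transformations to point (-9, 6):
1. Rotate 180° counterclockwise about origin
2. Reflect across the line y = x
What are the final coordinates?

Step 1: Rotate 180° → (9, -6)
Step 2: Reflect across line y = x → (-6, 9)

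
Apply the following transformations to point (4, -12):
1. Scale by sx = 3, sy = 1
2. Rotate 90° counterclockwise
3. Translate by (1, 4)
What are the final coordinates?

Step 1: Scale → (12, -12)
Step 2: Rotate 90° → (12, 12)
Step 3: Translate → (13, 16)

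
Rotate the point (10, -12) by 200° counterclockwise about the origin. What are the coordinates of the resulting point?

Rotation matrix for 200°: [[cos 200°, -sin 200°], [sin 200°, cos 200°]] ≈ [[-0.939693, 0.342020], [-0.342020, -0.939693]]
[[-0.939693, 0.342020], [-0.342020, -0.939693]] × [10, -12]ᵀ ≈ [-13.5012, 7.8561]ᵀ
Result: (-13.5012, 7.8561)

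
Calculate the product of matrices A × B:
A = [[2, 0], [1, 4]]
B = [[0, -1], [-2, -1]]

Matrix multiplication:
C[0][0] = 2×0 + 0×-2 = 0
C[0][1] = 2×-1 + 0×-1 = -2
C[1][0] = 1×0 + 4×-2 = -8
C[1][1] = 1×-1 + 4×-1 = -5
Result: [[0, -2], [-8, -5]]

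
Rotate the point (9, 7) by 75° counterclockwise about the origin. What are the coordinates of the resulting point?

Rotation matrix for 75°: [[cos 75°, -sin 75°], [sin 75°, cos 75°]] ≈ [[0.258819, -0.965926], [0.965926, 0.258819]]
[[0.258819, -0.965926], [0.965926, 0.258819]] × [9, 7]ᵀ ≈ [-4.4321, 10.5051]ᵀ
Result: (-4.4321, 10.5051)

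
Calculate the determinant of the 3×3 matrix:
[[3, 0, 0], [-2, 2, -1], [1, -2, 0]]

Expansion along first row:
det = 3·det([[2,-1],[-2,0]]) - 0·det([[-2,-1],[1,0]]) + 0·det([[-2,2],[1,-2]])
    = 3·(2·0 - -1·-2) - 0·(-2·0 - -1·1) + 0·(-2·-2 - 2·1)
    = 3·-2 - 0·1 + 0·2
    = -6 + 0 + 0 = -6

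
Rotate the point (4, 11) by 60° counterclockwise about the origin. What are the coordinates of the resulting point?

Rotation matrix for 60°: [[cos 60°, -sin 60°], [sin 60°, cos 60°]] ≈ [[0.500000, -0.866025], [0.866025, 0.500000]]
[[0.500000, -0.866025], [0.866025, 0.500000]] × [4, 11]ᵀ ≈ [-7.5263, 8.9641]ᵀ
Result: (-7.5263, 8.9641)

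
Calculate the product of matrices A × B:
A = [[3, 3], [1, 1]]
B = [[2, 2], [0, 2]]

Matrix multiplication:
C[0][0] = 3×2 + 3×0 = 6
C[0][1] = 3×2 + 3×2 = 12
C[1][0] = 1×2 + 1×0 = 2
C[1][1] = 1×2 + 1×2 = 4
Result: [[6, 12], [2, 4]]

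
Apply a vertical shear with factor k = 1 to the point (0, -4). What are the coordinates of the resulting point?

Shear matrix for vertical shear with factor k = 1:
[[1, 0], [1, 1]]
Result: (0, -4) → (0, -4)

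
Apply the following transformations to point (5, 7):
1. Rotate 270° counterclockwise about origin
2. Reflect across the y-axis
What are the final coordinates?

Step 1: Rotate 270° → (7, -5)
Step 2: Reflect across y-axis → (-7, -5)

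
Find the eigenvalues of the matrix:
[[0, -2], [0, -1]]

Characteristic equation: det(A - λI) = 0
λ² - (trace)λ + (det) = 0
trace = 0 + -1 = -1, det = (0)(-1) - (-2)(0) = 0
λ² - (-1)λ + (0) = 0
λ = (-1 ± √((-1)² - 4·(0))) / 2 = (-1 ± √1) / 2
Solving: λ = -1, 0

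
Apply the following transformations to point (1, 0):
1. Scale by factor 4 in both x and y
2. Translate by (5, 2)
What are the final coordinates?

Step 1: Scale (1, 0) by 4 → (4, 0)
Step 2: Translate by (5, 2) → (9, 2)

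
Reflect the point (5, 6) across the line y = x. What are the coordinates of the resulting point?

Reflection across line y = x: (5, 6) → (6, 5)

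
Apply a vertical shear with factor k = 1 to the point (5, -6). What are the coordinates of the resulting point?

Shear matrix for vertical shear with factor k = 1:
[[1, 0], [1, 1]]
Result: (5, -6) → (5, -1)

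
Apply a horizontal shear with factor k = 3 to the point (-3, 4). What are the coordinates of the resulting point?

Shear matrix for horizontal shear with factor k = 3:
[[1, 3], [0, 1]]
Result: (-3, 4) → (9, 4)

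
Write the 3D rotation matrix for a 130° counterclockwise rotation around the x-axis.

Rotation matrix for counterclockwise 130° around x-axis:
cos(130°) = -0.6428, sin(130°) = 0.7660
Result: [[1, 0, 0], [0, -0.6428, -0.7660], [0, 0.7660, -0.6428]]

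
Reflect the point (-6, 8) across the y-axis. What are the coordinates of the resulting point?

Reflection across y-axis: (-6, 8) → (6, 8)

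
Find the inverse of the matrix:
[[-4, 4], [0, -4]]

For [[a,b],[c,d]], inverse = (1/det)·[[d,-b],[-c,a]]
det = (-4)(-4) - (4)(0) = 16 - 0 = 16
Inverse = (1/16)·[[-4, -4], [0, -4]]
= [[-1/4, -1/4], [0, -1/4]]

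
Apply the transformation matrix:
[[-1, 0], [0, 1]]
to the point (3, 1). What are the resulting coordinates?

Matrix multiplication:
[[-1, 0], [0, 1]] × [3, 1]ᵀ
= [(-1)(3) + (0)(1), (0)(3) + (1)(1)]ᵀ
= [-3, 1]ᵀ
Result: (-3, 1)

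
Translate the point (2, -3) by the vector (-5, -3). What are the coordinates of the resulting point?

Translation by (-5, -3) (homogeneous matrix [[1, 0, -5], [0, 1, -3], [0, 0, 1]]):
x' = 2 + -5 = -3
y' = -3 + -3 = -6
Result: (-3, -6)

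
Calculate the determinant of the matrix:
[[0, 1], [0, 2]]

For a 2×2 matrix [[a, b], [c, d]], det = ad - bc
det = (0)(2) - (1)(0) = 0 - 0 = 0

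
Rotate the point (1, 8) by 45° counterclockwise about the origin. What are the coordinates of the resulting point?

Rotation matrix for 45°: [[cos 45°, -sin 45°], [sin 45°, cos 45°]] ≈ [[0.707107, -0.707107], [0.707107, 0.707107]]
[[0.707107, -0.707107], [0.707107, 0.707107]] × [1, 8]ᵀ ≈ [-4.9497, 6.3640]ᵀ
Result: (-4.9497, 6.3640)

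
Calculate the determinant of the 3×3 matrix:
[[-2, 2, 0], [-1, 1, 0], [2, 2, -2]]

Expansion along first row:
det = -2·det([[1,0],[2,-2]]) - 2·det([[-1,0],[2,-2]]) + 0·det([[-1,1],[2,2]])
    = -2·(1·-2 - 0·2) - 2·(-1·-2 - 0·2) + 0·(-1·2 - 1·2)
    = -2·-2 - 2·2 + 0·-4
    = 4 + -4 + 0 = 0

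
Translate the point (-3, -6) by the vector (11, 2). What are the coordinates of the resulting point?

Translation by (11, 2) (homogeneous matrix [[1, 0, 11], [0, 1, 2], [0, 0, 1]]):
x' = -3 + 11 = 8
y' = -6 + 2 = -4
Result: (8, -4)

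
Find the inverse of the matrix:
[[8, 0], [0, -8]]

For [[a,b],[c,d]], inverse = (1/det)·[[d,-b],[-c,a]]
det = (8)(-8) - (0)(0) = -64 - 0 = -64
Inverse = (1/-64)·[[-8, 0], [0, 8]]
= [[1/8, 0], [0, -1/8]]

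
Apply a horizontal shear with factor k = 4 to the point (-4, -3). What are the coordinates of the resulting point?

Shear matrix for horizontal shear with factor k = 4:
[[1, 4], [0, 1]]
Result: (-4, -3) → (-16, -3)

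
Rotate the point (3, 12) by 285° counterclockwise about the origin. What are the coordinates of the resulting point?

Rotation matrix for 285°: [[cos 285°, -sin 285°], [sin 285°, cos 285°]] ≈ [[0.258819, 0.965926], [-0.965926, 0.258819]]
[[0.258819, 0.965926], [-0.965926, 0.258819]] × [3, 12]ᵀ ≈ [12.3676, 0.2081]ᵀ
Result: (12.3676, 0.2081)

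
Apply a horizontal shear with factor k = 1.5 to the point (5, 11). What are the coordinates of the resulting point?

Shear matrix for horizontal shear with factor k = 1.5:
[[1, 1.50], [0, 1]]
Result: (5, 11) → (21.5, 11)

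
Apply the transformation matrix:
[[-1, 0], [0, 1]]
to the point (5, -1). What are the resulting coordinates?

Matrix multiplication:
[[-1, 0], [0, 1]] × [5, -1]ᵀ
= [(-1)(5) + (0)(-1), (0)(5) + (1)(-1)]ᵀ
= [-5, -1]ᵀ
Result: (-5, -1)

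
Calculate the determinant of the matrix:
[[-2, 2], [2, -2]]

For a 2×2 matrix [[a, b], [c, d]], det = ad - bc
det = (-2)(-2) - (2)(2) = 4 - 4 = 0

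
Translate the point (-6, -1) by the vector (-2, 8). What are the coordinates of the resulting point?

Translation by (-2, 8) (homogeneous matrix [[1, 0, -2], [0, 1, 8], [0, 0, 1]]):
x' = -6 + -2 = -8
y' = -1 + 8 = 7
Result: (-8, 7)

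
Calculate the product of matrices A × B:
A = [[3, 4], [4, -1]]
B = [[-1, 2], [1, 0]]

Matrix multiplication:
C[0][0] = 3×-1 + 4×1 = 1
C[0][1] = 3×2 + 4×0 = 6
C[1][0] = 4×-1 + -1×1 = -5
C[1][1] = 4×2 + -1×0 = 8
Result: [[1, 6], [-5, 8]]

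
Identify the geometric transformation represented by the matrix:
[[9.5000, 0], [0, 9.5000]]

This matrix represents: uniform scaling by factor 9.5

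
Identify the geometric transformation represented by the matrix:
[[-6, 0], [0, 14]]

This matrix represents: non-uniform scaling by sx = -6, sy = 14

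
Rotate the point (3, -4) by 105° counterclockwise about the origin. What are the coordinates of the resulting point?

Rotation matrix for 105°: [[cos 105°, -sin 105°], [sin 105°, cos 105°]] ≈ [[-0.258819, -0.965926], [0.965926, -0.258819]]
[[-0.258819, -0.965926], [0.965926, -0.258819]] × [3, -4]ᵀ ≈ [3.0872, 3.9331]ᵀ
Result: (3.0872, 3.9331)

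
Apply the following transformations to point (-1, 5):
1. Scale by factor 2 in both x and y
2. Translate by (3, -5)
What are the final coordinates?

Step 1: Scale (-1, 5) by 2 → (-2, 10)
Step 2: Translate by (3, -5) → (1, 5)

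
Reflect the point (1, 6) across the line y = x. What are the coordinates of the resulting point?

Reflection across line y = x: (1, 6) → (6, 1)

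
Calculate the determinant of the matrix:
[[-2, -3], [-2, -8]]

For a 2×2 matrix [[a, b], [c, d]], det = ad - bc
det = (-2)(-8) - (-3)(-2) = 16 - 6 = 10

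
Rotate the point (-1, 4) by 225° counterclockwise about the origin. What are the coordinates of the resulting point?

Rotation matrix for 225°: [[cos 225°, -sin 225°], [sin 225°, cos 225°]] ≈ [[-0.707107, 0.707107], [-0.707107, -0.707107]]
[[-0.707107, 0.707107], [-0.707107, -0.707107]] × [-1, 4]ᵀ ≈ [3.5355, -2.1213]ᵀ
Result: (3.5355, -2.1213)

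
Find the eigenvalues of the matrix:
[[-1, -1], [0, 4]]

Characteristic equation: det(A - λI) = 0
λ² - (trace)λ + (det) = 0
trace = -1 + 4 = 3, det = (-1)(4) - (-1)(0) = -4
λ² - (3)λ + (-4) = 0
λ = (3 ± √((3)² - 4·(-4))) / 2 = (3 ± √25) / 2
Solving: λ = -1, 4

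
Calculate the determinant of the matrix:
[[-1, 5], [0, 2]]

For a 2×2 matrix [[a, b], [c, d]], det = ad - bc
det = (-1)(2) - (5)(0) = -2 - 0 = -2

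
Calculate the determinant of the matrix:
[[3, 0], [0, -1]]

For a 2×2 matrix [[a, b], [c, d]], det = ad - bc
det = (3)(-1) - (0)(0) = -3 - 0 = -3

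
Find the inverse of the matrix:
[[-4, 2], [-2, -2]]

For [[a,b],[c,d]], inverse = (1/det)·[[d,-b],[-c,a]]
det = (-4)(-2) - (2)(-2) = 8 - -4 = 12
Inverse = (1/12)·[[-2, -2], [2, -4]]
= [[-1/6, -1/6], [1/6, -1/3]]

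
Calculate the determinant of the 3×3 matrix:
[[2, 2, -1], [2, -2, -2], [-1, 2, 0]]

Expansion along first row:
det = 2·det([[-2,-2],[2,0]]) - 2·det([[2,-2],[-1,0]]) + -1·det([[2,-2],[-1,2]])
    = 2·(-2·0 - -2·2) - 2·(2·0 - -2·-1) + -1·(2·2 - -2·-1)
    = 2·4 - 2·-2 + -1·2
    = 8 + 4 + -2 = 10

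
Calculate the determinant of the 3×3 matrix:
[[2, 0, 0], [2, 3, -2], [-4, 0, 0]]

Expansion along first row:
det = 2·det([[3,-2],[0,0]]) - 0·det([[2,-2],[-4,0]]) + 0·det([[2,3],[-4,0]])
    = 2·(3·0 - -2·0) - 0·(2·0 - -2·-4) + 0·(2·0 - 3·-4)
    = 2·0 - 0·-8 + 0·12
    = 0 + 0 + 0 = 0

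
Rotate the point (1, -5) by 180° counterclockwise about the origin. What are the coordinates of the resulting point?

Rotation matrix for 180°: [[cos 180°, -sin 180°], [sin 180°, cos 180°]] = [[-1, 0], [0, -1]]
[[-1, 0], [0, -1]] × [1, -5]ᵀ = [-1, 5]ᵀ
Result: (-1, 5)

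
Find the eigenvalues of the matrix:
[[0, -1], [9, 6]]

Characteristic equation: det(A - λI) = 0
λ² - (trace)λ + (det) = 0
trace = 0 + 6 = 6, det = (0)(6) - (-1)(9) = 9
λ² - (6)λ + (9) = 0
λ = (6 ± √((6)² - 4·(9))) / 2 = (6 ± √0) / 2
Solving: λ = 3, 3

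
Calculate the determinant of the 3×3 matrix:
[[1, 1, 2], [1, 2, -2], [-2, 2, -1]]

Expansion along first row:
det = 1·det([[2,-2],[2,-1]]) - 1·det([[1,-2],[-2,-1]]) + 2·det([[1,2],[-2,2]])
    = 1·(2·-1 - -2·2) - 1·(1·-1 - -2·-2) + 2·(1·2 - 2·-2)
    = 1·2 - 1·-5 + 2·6
    = 2 + 5 + 12 = 19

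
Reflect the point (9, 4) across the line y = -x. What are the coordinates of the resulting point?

Reflection across line y = -x: (9, 4) → (-4, -9)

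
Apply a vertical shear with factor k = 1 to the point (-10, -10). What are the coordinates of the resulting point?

Shear matrix for vertical shear with factor k = 1:
[[1, 0], [1, 1]]
Result: (-10, -10) → (-10, -20)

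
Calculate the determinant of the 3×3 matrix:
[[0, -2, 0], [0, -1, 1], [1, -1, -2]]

Expansion along first row:
det = 0·det([[-1,1],[-1,-2]]) - -2·det([[0,1],[1,-2]]) + 0·det([[0,-1],[1,-1]])
    = 0·(-1·-2 - 1·-1) - -2·(0·-2 - 1·1) + 0·(0·-1 - -1·1)
    = 0·3 - -2·-1 + 0·1
    = 0 + -2 + 0 = -2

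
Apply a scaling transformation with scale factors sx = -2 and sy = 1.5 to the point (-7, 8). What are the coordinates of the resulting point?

Scaling matrix:
[[-2, 0], [0, 1.50]]
Result: (-7 × -2, 8 × 1.5) = (14, 12)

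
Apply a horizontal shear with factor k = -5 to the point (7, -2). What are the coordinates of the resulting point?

Shear matrix for horizontal shear with factor k = -5:
[[1, -5], [0, 1]]
Result: (7, -2) → (17, -2)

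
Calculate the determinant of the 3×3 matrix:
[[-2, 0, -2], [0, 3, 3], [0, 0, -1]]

Expansion along first row:
det = -2·det([[3,3],[0,-1]]) - 0·det([[0,3],[0,-1]]) + -2·det([[0,3],[0,0]])
    = -2·(3·-1 - 3·0) - 0·(0·-1 - 3·0) + -2·(0·0 - 3·0)
    = -2·-3 - 0·0 + -2·0
    = 6 + 0 + 0 = 6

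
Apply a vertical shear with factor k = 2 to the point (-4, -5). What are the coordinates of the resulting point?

Shear matrix for vertical shear with factor k = 2:
[[1, 0], [2, 1]]
Result: (-4, -5) → (-4, -13)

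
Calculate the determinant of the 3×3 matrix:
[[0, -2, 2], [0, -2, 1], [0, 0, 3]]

Expansion along first row:
det = 0·det([[-2,1],[0,3]]) - -2·det([[0,1],[0,3]]) + 2·det([[0,-2],[0,0]])
    = 0·(-2·3 - 1·0) - -2·(0·3 - 1·0) + 2·(0·0 - -2·0)
    = 0·-6 - -2·0 + 2·0
    = 0 + 0 + 0 = 0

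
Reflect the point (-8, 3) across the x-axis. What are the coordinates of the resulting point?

Reflection across x-axis: (-8, 3) → (-8, -3)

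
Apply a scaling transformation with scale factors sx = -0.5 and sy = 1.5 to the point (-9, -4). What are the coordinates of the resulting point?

Scaling matrix:
[[-0.50, 0], [0, 1.50]]
Result: (-9 × -0.5, -4 × 1.5) = (4.5, -6)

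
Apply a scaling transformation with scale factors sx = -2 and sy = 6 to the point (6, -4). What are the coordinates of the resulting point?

Scaling matrix:
[[-2, 0], [0, 6]]
Result: (6 × -2, -4 × 6) = (-12, -24)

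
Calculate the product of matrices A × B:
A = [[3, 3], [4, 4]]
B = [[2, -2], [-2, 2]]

Matrix multiplication:
C[0][0] = 3×2 + 3×-2 = 0
C[0][1] = 3×-2 + 3×2 = 0
C[1][0] = 4×2 + 4×-2 = 0
C[1][1] = 4×-2 + 4×2 = 0
Result: [[0, 0], [0, 0]]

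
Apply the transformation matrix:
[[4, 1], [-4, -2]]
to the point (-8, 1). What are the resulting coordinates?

Matrix multiplication:
[[4, 1], [-4, -2]] × [-8, 1]ᵀ
= [(4)(-8) + (1)(1), (-4)(-8) + (-2)(1)]ᵀ
= [-31, 30]ᵀ
Result: (-31, 30)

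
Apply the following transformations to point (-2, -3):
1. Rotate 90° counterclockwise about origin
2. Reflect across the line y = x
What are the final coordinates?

Step 1: Rotate 90° → (3, -2)
Step 2: Reflect across line y = x → (-2, 3)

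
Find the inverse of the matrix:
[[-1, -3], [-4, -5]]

For [[a,b],[c,d]], inverse = (1/det)·[[d,-b],[-c,a]]
det = (-1)(-5) - (-3)(-4) = 5 - 12 = -7
Inverse = (1/-7)·[[-5, 3], [4, -1]]
= [[5/7, -3/7], [-4/7, 1/7]]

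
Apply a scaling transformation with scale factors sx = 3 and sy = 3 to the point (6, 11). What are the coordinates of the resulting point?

Scaling matrix:
[[3, 0], [0, 3]]
Result: (6 × 3, 11 × 3) = (18, 33)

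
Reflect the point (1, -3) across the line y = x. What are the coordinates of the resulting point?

Reflection across line y = x: (1, -3) → (-3, 1)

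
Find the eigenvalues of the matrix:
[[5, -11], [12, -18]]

Characteristic equation: det(A - λI) = 0
λ² - (trace)λ + (det) = 0
trace = 5 + -18 = -13, det = (5)(-18) - (-11)(12) = 42
λ² - (-13)λ + (42) = 0
λ = (-13 ± √((-13)² - 4·(42))) / 2 = (-13 ± √1) / 2
Solving: λ = -7, -6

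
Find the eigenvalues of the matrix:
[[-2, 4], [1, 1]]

Characteristic equation: det(A - λI) = 0
λ² - (trace)λ + (det) = 0
trace = -2 + 1 = -1, det = (-2)(1) - (4)(1) = -6
λ² - (-1)λ + (-6) = 0
λ = (-1 ± √((-1)² - 4·(-6))) / 2 = (-1 ± √25) / 2
Solving: λ = -3, 2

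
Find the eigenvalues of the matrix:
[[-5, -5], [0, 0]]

Characteristic equation: det(A - λI) = 0
λ² - (trace)λ + (det) = 0
trace = -5 + 0 = -5, det = (-5)(0) - (-5)(0) = 0
λ² - (-5)λ + (0) = 0
λ = (-5 ± √((-5)² - 4·(0))) / 2 = (-5 ± √25) / 2
Solving: λ = -5, 0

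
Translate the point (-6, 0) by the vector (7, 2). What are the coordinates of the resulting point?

Translation by (7, 2) (homogeneous matrix [[1, 0, 7], [0, 1, 2], [0, 0, 1]]):
x' = -6 + 7 = 1
y' = 0 + 2 = 2
Result: (1, 2)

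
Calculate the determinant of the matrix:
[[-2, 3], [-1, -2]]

For a 2×2 matrix [[a, b], [c, d]], det = ad - bc
det = (-2)(-2) - (3)(-1) = 4 - -3 = 7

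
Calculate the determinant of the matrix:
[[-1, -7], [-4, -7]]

For a 2×2 matrix [[a, b], [c, d]], det = ad - bc
det = (-1)(-7) - (-7)(-4) = 7 - 28 = -21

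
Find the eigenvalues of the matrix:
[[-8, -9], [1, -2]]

Characteristic equation: det(A - λI) = 0
λ² - (trace)λ + (det) = 0
trace = -8 + -2 = -10, det = (-8)(-2) - (-9)(1) = 25
λ² - (-10)λ + (25) = 0
λ = (-10 ± √((-10)² - 4·(25))) / 2 = (-10 ± √0) / 2
Solving: λ = -5, -5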